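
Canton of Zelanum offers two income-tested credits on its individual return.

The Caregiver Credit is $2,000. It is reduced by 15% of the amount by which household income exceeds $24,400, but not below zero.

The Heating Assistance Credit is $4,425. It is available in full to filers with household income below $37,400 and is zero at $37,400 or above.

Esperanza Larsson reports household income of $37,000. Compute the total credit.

Caregiver Credit: 15% of the $12,600 excess over $24,400 is $1,890; credit = $2,000 − $1,890 = $110.
Heating Assistance Credit: $37,000 is below the $37,400 cutoff, so the full $4,425 applies.
Total: $110 + $4,425 = $4,535.

$4,535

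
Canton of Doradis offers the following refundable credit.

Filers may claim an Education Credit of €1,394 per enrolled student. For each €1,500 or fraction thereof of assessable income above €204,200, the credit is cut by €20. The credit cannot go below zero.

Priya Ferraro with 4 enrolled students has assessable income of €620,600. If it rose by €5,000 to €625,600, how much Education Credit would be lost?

€16

At €620,600 — base = 4 × €1,394 = €5,576. income exceeds €204,200 by €416,400, which is 278 full-or-partial €1,500 increments; reduction = 278 × €20 = €5,560, leaving €16.
At €625,600 — base = 4 × €1,394 = €5,576. income exceeds €204,200 by €421,400 → 281 increments × €20 = €5,620 ≥ base, so the credit is €0.
Lost: €16 − €0 = €16.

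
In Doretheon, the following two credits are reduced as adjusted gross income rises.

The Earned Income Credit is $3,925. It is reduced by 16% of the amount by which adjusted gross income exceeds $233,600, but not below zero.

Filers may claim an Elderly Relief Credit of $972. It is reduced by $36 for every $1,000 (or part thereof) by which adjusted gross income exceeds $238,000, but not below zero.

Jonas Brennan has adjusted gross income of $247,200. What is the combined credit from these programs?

$2,361

Earned Income Credit: 16% of the $13,600 excess over $233,600 is $2,176; credit = $3,925 − $2,176 = $1,749.
Elderly Relief Credit: income exceeds $238,000 by $9,200, which is 10 full-or-partial $1,000 increments; reduction = 10 × $36 = $360, leaving $612.
Total: $1,749 + $612 = $2,361.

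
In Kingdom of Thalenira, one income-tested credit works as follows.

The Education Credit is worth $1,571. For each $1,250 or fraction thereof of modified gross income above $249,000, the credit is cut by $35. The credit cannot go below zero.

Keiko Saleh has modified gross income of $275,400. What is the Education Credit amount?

$801

Education Credit: income exceeds $249,000 by $26,400, which is 22 full-or-partial $1,250 increments; reduction = 22 × $35 = $770, leaving $801.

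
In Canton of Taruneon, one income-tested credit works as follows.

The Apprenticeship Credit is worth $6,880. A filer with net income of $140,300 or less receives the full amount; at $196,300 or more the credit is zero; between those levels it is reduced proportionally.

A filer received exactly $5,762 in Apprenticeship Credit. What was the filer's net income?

$5,762 is 5,762/6,880 of the full $6,880, so 1,118/6,880 of the $56,000 range has been used: income = $140,300 + $56,000 × 1,118/6,880 = $149,400.

$149,400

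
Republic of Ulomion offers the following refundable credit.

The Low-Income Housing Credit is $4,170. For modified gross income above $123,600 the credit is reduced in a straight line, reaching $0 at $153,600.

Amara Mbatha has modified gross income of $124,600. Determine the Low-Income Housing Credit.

$4,031

Low-Income Housing Credit: $124,600 is $1,000 into a $30,000 phase-out range, leaving 29,000/30,000 of the credit: $4,170 × 29,000/30,000 = $4,031.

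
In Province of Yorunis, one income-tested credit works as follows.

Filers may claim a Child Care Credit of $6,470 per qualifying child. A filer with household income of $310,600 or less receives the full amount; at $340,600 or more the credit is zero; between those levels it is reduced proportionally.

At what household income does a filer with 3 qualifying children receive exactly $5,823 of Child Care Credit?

Full credit = 3 × $6,470 = $19,410.
$5,823 is 5,823/19,410 of the full $19,410, so 13,587/19,410 of the $30,000 range has been used: income = $310,600 + $30,000 × 13,587/19,410 = $331,600.

$331,600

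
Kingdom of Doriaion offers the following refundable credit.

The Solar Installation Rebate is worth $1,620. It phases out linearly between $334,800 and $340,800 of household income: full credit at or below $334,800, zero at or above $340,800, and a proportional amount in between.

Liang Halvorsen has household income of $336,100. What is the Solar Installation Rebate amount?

Solar Installation Rebate: $336,100 is $1,300 into a $6,000 phase-out range, leaving 4,700/6,000 of the credit: $1,620 × 4,700/6,000 = $1,269.

$1,269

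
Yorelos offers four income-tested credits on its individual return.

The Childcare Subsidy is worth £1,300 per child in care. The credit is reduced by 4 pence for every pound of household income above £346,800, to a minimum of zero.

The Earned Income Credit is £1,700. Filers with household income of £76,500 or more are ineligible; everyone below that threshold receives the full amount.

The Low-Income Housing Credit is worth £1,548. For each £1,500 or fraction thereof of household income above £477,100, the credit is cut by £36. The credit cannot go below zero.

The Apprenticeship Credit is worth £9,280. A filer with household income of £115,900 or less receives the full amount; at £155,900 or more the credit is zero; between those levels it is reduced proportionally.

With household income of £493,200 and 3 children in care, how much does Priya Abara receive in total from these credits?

Childcare Subsidy: base = 3 × £1,300 = £3,900. 4% of the £146,400 excess over £346,800 is £5,856 ≥ base, so the credit is £0.
Earned Income Credit: £493,200 meets or exceeds the £76,500 cutoff, so the credit is £0.
Low-Income Housing Credit: income exceeds £477,100 by £16,100, which is 11 full-or-partial £1,500 increments; reduction = 11 × £36 = £396, leaving £1,152.
Apprenticeship Credit: £493,200 is at or above £155,900, so the credit is £0.
Total: £0 + £0 + £1,152 + £0 = £1,152.

£1,152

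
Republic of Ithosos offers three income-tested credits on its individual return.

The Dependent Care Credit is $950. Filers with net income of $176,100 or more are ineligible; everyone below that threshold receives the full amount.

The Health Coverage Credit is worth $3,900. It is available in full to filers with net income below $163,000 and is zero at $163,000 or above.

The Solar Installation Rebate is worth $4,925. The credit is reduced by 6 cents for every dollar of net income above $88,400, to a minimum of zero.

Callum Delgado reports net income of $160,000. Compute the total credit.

Dependent Care Credit: $160,000 is below the $176,100 cutoff, so the full $950 applies.
Health Coverage Credit: $160,000 is below the $163,000 cutoff, so the full $3,900 applies.
Solar Installation Rebate: 6% of the $71,600 excess over $88,400 is $4,296; credit = $4,925 − $4,296 = $629.
Total: $950 + $3,900 + $629 = $5,479.

$5,479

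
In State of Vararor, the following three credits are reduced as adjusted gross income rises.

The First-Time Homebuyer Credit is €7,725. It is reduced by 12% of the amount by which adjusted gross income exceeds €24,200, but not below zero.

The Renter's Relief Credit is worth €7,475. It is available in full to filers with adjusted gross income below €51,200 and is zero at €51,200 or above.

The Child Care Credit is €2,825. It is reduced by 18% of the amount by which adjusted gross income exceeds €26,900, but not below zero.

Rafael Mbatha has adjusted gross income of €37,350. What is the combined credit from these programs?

First-Time Homebuyer Credit: 12% of the €13,150 excess over €24,200 is €1,578; credit = €7,725 − €1,578 = €6,147.
Renter's Relief Credit: €37,350 is below the €51,200 cutoff, so the full €7,475 applies.
Child Care Credit: 18% of the €10,450 excess over €26,900 is €1,881; credit = €2,825 − €1,881 = €944.
Total: €6,147 + €7,475 + €944 = €14,566.

€14,566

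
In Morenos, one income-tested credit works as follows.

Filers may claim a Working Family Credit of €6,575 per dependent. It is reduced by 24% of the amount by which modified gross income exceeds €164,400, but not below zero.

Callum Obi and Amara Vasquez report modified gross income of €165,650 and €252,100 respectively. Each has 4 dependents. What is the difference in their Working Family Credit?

€20,748

Callum (€165,650): Working Family Credit: base = 4 × €6,575 = €26,300. 24% of the €1,250 excess over €164,400 is €300; credit = €26,300 − €300 = €26,000.
Amara (€252,100): Working Family Credit: base = 4 × €6,575 = €26,300. 24% of the €87,700 excess over €164,400 is €21,048; credit = €26,300 − €21,048 = €5,252.
Difference: |€26,000 − €5,252| = €20,748.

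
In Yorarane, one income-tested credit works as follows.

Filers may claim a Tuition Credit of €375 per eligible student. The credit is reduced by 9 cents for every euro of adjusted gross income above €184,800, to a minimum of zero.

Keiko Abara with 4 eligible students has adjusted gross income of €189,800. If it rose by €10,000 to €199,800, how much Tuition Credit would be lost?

€900

At €189,800 — base = 4 × €375 = €1,500. 9% of the €5,000 excess over €184,800 is €450; credit = €1,500 − €450 = €1,050.
At €199,800 — base = 4 × €375 = €1,500. 9% of the €15,000 excess over €184,800 is €1,350; credit = €1,500 − €1,350 = €150.
Lost: €1,050 − €150 = €900.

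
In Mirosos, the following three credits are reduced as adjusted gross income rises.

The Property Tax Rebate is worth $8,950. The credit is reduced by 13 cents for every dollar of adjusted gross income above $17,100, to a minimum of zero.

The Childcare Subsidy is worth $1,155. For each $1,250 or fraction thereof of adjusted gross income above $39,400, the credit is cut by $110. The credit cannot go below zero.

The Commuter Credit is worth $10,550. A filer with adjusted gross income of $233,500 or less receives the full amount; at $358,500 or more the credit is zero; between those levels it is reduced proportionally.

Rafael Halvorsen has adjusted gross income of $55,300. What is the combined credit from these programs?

$14,534

Property Tax Rebate: 13% of the $38,200 excess over $17,100 is $4,966; credit = $8,950 − $4,966 = $3,984.
Childcare Subsidy: income exceeds $39,400 by $15,900 → 13 increments × $110 = $1,430 ≥ base, so the credit is $0.
Commuter Credit: $55,300 is at or below the $233,500 threshold, so the full $10,550 applies.
Total: $3,984 + $0 + $10,550 = $14,534.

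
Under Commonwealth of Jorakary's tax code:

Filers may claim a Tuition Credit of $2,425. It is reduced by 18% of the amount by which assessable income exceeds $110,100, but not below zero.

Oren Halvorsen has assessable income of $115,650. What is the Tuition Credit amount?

$1,426

Tuition Credit: 18% of the $5,550 excess over $110,100 is $999; credit = $2,425 − $999 = $1,426.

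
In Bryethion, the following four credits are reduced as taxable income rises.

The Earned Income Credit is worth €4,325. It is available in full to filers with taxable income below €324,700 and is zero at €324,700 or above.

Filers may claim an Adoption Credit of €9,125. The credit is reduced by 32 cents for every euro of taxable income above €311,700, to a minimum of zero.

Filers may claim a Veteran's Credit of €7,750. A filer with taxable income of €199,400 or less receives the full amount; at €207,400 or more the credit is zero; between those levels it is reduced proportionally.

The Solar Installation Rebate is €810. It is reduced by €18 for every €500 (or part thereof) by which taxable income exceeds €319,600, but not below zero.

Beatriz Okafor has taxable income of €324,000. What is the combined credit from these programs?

€10,162

Earned Income Credit: €324,000 is below the €324,700 cutoff, so the full €4,325 applies.
Adoption Credit: 32% of the €12,300 excess over €311,700 is €3,936; credit = €9,125 − €3,936 = €5,189.
Veteran's Credit: €324,000 is at or above €207,400, so the credit is €0.
Solar Installation Rebate: income exceeds €319,600 by €4,400, which is 9 full-or-partial €500 increments; reduction = 9 × €18 = €162, leaving €648.
Total: €4,325 + €5,189 + €0 + €648 = €10,162.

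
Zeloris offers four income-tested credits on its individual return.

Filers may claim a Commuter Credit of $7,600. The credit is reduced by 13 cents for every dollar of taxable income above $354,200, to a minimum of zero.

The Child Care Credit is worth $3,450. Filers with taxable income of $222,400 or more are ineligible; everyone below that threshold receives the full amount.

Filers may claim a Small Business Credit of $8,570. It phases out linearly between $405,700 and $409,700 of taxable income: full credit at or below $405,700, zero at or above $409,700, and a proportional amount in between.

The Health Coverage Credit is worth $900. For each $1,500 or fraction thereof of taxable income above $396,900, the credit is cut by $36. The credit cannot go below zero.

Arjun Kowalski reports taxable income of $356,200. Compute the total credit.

Commuter Credit: 13% of the $2,000 excess over $354,200 is $260; credit = $7,600 − $260 = $7,340.
Child Care Credit: $356,200 meets or exceeds the $222,400 cutoff, so the credit is $0.
Small Business Credit: $356,200 is at or below the $405,700 threshold, so the full $8,570 applies.
Health Coverage Credit: $356,200 is at or below the $396,900 threshold, so the full $900 applies.
Total: $7,340 + $0 + $8,570 + $900 = $16,810.

$16,810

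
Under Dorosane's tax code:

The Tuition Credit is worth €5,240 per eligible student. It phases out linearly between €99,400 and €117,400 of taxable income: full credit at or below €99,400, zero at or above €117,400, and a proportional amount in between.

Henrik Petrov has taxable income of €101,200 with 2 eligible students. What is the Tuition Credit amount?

Tuition Credit: base = 2 × €5,240 = €10,480. €101,200 is €1,800 into a €18,000 phase-out range, leaving 16,200/18,000 of the credit: €10,480 × 16,200/18,000 = €9,432.

€9,432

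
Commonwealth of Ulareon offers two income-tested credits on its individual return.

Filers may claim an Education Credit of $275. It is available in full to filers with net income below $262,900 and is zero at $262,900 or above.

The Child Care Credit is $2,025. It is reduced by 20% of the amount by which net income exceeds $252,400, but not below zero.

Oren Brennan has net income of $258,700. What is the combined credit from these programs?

Education Credit: $258,700 is below the $262,900 cutoff, so the full $275 applies.
Child Care Credit: 20% of the $6,300 excess over $252,400 is $1,260; credit = $2,025 − $1,260 = $765.
Total: $275 + $765 = $1,040.

$1,040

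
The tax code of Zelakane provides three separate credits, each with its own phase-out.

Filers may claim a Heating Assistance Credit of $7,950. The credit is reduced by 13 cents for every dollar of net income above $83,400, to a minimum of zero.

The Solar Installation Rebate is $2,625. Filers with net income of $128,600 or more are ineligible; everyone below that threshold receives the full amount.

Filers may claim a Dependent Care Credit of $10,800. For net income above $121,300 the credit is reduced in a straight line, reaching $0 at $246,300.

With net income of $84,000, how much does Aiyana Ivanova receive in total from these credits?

$21,297

Heating Assistance Credit: 13% of the $600 excess over $83,400 is $78; credit = $7,950 − $78 = $7,872.
Solar Installation Rebate: $84,000 is below the $128,600 cutoff, so the full $2,625 applies.
Dependent Care Credit: $84,000 is at or below the $121,300 threshold, so the full $10,800 applies.
Total: $7,872 + $2,625 + $10,800 = $21,297.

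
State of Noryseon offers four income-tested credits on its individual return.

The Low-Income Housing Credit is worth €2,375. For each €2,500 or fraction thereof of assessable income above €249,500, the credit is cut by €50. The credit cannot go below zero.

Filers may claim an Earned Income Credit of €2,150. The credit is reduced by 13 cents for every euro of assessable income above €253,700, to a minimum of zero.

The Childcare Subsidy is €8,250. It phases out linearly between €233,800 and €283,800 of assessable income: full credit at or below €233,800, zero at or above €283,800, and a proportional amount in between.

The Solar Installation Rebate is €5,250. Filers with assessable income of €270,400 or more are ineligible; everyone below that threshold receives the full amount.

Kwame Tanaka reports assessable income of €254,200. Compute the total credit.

Low-Income Housing Credit: income exceeds €249,500 by €4,700, which is 2 full-or-partial €2,500 increments; reduction = 2 × €50 = €100, leaving €2,275.
Earned Income Credit: 13% of the €500 excess over €253,700 is €65; credit = €2,150 − €65 = €2,085.
Childcare Subsidy: €254,200 is €20,400 into a €50,000 phase-out range, leaving 29,600/50,000 of the credit: €8,250 × 29,600/50,000 = €4,884.
Solar Installation Rebate: €254,200 is below the €270,400 cutoff, so the full €5,250 applies.
Total: €2,275 + €2,085 + €4,884 + €5,250 = €14,494.

€14,494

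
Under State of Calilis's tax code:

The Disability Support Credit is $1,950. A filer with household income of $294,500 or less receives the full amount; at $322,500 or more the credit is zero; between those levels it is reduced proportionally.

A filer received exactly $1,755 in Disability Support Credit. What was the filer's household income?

$297,300

$1,755 is 1,755/1,950 of the full $1,950, so 195/1,950 of the $28,000 range has been used: income = $294,500 + $28,000 × 195/1,950 = $297,300.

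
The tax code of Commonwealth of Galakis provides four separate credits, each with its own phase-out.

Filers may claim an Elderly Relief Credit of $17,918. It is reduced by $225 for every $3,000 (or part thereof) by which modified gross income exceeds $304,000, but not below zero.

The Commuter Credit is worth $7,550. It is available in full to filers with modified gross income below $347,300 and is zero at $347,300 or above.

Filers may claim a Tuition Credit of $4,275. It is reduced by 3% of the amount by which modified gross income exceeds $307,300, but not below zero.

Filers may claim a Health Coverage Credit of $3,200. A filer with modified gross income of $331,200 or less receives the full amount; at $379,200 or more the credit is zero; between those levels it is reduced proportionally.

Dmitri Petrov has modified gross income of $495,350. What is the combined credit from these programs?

$3,518

Elderly Relief Credit: income exceeds $304,000 by $191,350, which is 64 full-or-partial $3,000 increments; reduction = 64 × $225 = $14,400, leaving $3,518.
Commuter Credit: $495,350 meets or exceeds the $347,300 cutoff, so the credit is $0.
Tuition Credit: 3% of the $188,050 excess over $307,300 is $5,641.50 ≥ base, so the credit is $0.
Health Coverage Credit: $495,350 is at or above $379,200, so the credit is $0.
Total: $3,518 + $0 + $0 + $0 = $3,518.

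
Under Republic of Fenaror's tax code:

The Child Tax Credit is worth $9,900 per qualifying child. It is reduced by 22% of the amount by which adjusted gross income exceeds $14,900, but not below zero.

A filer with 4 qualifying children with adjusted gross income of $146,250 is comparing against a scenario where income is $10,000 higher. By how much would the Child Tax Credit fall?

At $146,250 — base = 4 × $9,900 = $39,600. 22% of the $131,350 excess over $14,900 is $28,897; credit = $39,600 − $28,897 = $10,703.
At $156,250 — base = 4 × $9,900 = $39,600. 22% of the $141,350 excess over $14,900 is $31,097; credit = $39,600 − $31,097 = $8,503.
Lost: $10,703 − $8,503 = $2,200.

$2,200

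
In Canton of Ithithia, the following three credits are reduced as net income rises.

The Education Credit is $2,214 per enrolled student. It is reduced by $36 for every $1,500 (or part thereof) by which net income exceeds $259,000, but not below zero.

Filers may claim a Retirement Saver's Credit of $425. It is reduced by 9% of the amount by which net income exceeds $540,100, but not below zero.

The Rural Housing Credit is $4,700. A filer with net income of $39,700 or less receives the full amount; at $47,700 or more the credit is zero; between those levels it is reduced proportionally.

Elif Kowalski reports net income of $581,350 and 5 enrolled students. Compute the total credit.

Education Credit: base = 5 × $2,214 = $11,070. income exceeds $259,000 by $322,350, which is 215 full-or-partial $1,500 increments; reduction = 215 × $36 = $7,740, leaving $3,330.
Retirement Saver's Credit: 9% of the $41,250 excess over $540,100 is $3,712.50 ≥ base, so the credit is $0.
Rural Housing Credit: $581,350 is at or above $47,700, so the credit is $0.
Total: $3,330 + $0 + $0 = $3,330.

$3,330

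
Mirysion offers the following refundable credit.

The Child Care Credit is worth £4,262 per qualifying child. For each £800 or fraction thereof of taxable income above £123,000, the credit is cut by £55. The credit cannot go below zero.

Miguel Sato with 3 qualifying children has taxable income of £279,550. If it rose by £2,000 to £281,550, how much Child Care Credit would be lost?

At £279,550 — base = 3 × £4,262 = £12,786. income exceeds £123,000 by £156,550, which is 196 full-or-partial £800 increments; reduction = 196 × £55 = £10,780, leaving £2,006.
At £281,550 — base = 3 × £4,262 = £12,786. income exceeds £123,000 by £158,550, which is 199 full-or-partial £800 increments; reduction = 199 × £55 = £10,945, leaving £1,841.
Lost: £2,006 − £1,841 = £165.

£165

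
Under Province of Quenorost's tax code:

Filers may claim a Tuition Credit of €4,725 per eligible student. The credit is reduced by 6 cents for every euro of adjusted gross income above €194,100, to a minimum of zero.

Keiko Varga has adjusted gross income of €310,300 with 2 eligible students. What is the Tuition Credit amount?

Tuition Credit: base = 2 × €4,725 = €9,450. 6% of the €116,200 excess over €194,100 is €6,972; credit = €9,450 − €6,972 = €2,478.

€2,478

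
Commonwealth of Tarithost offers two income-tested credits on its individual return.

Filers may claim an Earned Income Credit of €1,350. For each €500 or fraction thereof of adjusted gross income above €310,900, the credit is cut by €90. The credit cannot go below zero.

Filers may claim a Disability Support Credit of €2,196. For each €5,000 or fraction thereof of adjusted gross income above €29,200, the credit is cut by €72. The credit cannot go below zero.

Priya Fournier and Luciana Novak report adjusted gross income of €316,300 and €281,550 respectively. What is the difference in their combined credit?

Priya (€316,300): Earned Income Credit: income exceeds €310,900 by €5,400, which is 11 full-or-partial €500 increments; reduction = 11 × €90 = €990, leaving €360. Disability Support Credit: income exceeds €29,200 by €287,100 → 58 increments × €72 = €4,176 ≥ base, so the credit is €0. total €360 + €0 = €360
Luciana (€281,550): Earned Income Credit: €281,550 is at or below the €310,900 threshold, so the full €1,350 applies. Disability Support Credit: income exceeds €29,200 by €252,350 → 51 increments × €72 = €3,672 ≥ base, so the credit is €0. total €1,350 + €0 = €1,350
Difference: |€360 − €1,350| = €990.

€990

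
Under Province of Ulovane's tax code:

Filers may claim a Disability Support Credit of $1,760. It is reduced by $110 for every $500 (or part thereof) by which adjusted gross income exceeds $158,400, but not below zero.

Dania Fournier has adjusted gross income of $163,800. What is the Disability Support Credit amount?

$550

Disability Support Credit: income exceeds $158,400 by $5,400, which is 11 full-or-partial $500 increments; reduction = 11 × $110 = $1,210, leaving $550.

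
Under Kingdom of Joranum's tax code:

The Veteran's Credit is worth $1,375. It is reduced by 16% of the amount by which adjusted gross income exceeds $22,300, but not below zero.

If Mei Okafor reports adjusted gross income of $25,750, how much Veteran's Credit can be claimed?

$823

Veteran's Credit: 16% of the $3,450 excess over $22,300 is $552; credit = $1,375 − $552 = $823.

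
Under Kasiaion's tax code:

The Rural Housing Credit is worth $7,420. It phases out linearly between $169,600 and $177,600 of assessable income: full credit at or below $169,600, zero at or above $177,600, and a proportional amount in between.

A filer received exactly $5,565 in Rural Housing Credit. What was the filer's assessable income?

$5,565 is 5,565/7,420 of the full $7,420, so 1,855/7,420 of the $8,000 range has been used: income = $169,600 + $8,000 × 1,855/7,420 = $171,600.

$171,600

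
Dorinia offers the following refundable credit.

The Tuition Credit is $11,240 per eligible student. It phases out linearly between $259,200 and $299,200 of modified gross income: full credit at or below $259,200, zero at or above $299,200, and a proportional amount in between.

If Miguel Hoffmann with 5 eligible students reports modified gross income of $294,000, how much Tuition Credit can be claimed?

Tuition Credit: base = 5 × $11,240 = $56,200. $294,000 is $34,800 into a $40,000 phase-out range, leaving 5,200/40,000 of the credit: $56,200 × 5,200/40,000 = $7,306.

$7,306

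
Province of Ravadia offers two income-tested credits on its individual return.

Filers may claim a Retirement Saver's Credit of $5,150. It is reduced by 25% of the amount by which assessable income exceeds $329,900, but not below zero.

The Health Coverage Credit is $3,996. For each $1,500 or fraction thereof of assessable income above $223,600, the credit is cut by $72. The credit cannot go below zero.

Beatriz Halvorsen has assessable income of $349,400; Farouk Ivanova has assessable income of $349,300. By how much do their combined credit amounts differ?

Beatriz ($349,400): Retirement Saver's Credit: 25% of the $19,500 excess over $329,900 is $4,875; credit = $5,150 − $4,875 = $275. Health Coverage Credit: income exceeds $223,600 by $125,800 → 84 increments × $72 = $6,048 ≥ base, so the credit is $0. total $275 + $0 = $275
Farouk ($349,300): Retirement Saver's Credit: 25% of the $19,400 excess over $329,900 is $4,850; credit = $5,150 − $4,850 = $300. Health Coverage Credit: income exceeds $223,600 by $125,700 → 84 increments × $72 = $6,048 ≥ base, so the credit is $0. total $300 + $0 = $300
Difference: |$275 − $300| = $25.

$25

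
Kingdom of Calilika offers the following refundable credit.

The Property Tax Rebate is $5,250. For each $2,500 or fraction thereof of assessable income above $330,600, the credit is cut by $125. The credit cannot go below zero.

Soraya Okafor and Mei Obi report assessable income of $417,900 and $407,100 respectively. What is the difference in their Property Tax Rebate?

Soraya ($417,900): Property Tax Rebate: income exceeds $330,600 by $87,300, which is 35 full-or-partial $2,500 increments; reduction = 35 × $125 = $4,375, leaving $875.
Mei ($407,100): Property Tax Rebate: income exceeds $330,600 by $76,500, which is 31 full-or-partial $2,500 increments; reduction = 31 × $125 = $3,875, leaving $1,375.
Difference: |$875 − $1,375| = $500.

$500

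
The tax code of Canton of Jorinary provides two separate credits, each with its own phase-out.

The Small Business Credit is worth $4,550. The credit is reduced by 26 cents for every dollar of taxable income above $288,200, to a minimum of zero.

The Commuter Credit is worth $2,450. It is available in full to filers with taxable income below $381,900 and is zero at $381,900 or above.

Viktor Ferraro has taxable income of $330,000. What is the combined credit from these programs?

Small Business Credit: 26% of the $41,800 excess over $288,200 is $10,868 ≥ base, so the credit is $0.
Commuter Credit: $330,000 is below the $381,900 cutoff, so the full $2,450 applies.
Total: $0 + $2,450 = $2,450.

$2,450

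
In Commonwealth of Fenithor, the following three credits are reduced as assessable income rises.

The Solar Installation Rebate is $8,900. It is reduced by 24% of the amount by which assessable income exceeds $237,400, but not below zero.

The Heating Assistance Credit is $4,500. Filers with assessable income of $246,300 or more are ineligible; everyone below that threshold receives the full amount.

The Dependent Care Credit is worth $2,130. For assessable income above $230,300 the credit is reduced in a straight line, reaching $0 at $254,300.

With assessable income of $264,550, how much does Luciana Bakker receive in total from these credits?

$2,384

Solar Installation Rebate: 24% of the $27,150 excess over $237,400 is $6,516; credit = $8,900 − $6,516 = $2,384.
Heating Assistance Credit: $264,550 meets or exceeds the $246,300 cutoff, so the credit is $0.
Dependent Care Credit: $264,550 is at or above $254,300, so the credit is $0.
Total: $2,384 + $0 + $0 = $2,384.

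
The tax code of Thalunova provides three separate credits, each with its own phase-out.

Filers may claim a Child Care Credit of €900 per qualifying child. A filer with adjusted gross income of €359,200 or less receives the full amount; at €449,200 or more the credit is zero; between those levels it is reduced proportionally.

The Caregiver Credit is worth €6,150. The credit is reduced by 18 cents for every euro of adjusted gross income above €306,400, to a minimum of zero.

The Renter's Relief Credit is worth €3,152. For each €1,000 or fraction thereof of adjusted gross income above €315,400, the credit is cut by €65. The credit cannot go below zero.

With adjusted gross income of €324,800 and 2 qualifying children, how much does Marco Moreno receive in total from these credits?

Child Care Credit: base = 2 × €900 = €1,800. €324,800 is at or below the €359,200 threshold, so the full €1,800 applies.
Caregiver Credit: 18% of the €18,400 excess over €306,400 is €3,312; credit = €6,150 − €3,312 = €2,838.
Renter's Relief Credit: income exceeds €315,400 by €9,400, which is 10 full-or-partial €1,000 increments; reduction = 10 × €65 = €650, leaving €2,502.
Total: €1,800 + €2,838 + €2,502 = €7,140.

€7,140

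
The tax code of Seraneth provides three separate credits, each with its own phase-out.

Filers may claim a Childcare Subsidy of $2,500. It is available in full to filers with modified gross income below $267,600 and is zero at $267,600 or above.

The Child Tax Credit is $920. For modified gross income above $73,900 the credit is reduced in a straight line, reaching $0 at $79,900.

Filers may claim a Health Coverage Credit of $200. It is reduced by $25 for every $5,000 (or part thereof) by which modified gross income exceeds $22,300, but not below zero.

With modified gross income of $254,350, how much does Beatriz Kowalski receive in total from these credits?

$2,500

Childcare Subsidy: $254,350 is below the $267,600 cutoff, so the full $2,500 applies.
Child Tax Credit: $254,350 is at or above $79,900, so the credit is $0.
Health Coverage Credit: income exceeds $22,300 by $232,050 → 47 increments × $25 = $1,175 ≥ base, so the credit is $0.
Total: $2,500 + $0 + $0 = $2,500.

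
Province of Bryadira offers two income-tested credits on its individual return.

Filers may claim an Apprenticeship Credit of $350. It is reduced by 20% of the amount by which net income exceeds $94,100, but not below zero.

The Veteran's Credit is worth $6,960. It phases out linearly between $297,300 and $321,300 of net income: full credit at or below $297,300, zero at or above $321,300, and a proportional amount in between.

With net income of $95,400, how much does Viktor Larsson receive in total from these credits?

Apprenticeship Credit: 20% of the $1,300 excess over $94,100 is $260; credit = $350 − $260 = $90.
Veteran's Credit: $95,400 is at or below the $297,300 threshold, so the full $6,960 applies.
Total: $90 + $6,960 = $7,050.

$7,050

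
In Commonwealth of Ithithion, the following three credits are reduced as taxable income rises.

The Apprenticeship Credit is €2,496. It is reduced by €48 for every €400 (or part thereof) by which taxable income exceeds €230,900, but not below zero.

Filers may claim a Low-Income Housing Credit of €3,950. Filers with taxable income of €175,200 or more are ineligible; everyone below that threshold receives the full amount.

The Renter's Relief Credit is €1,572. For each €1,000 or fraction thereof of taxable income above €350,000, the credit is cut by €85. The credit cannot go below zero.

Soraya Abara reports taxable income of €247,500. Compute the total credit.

€2,052

Apprenticeship Credit: income exceeds €230,900 by €16,600, which is 42 full-or-partial €400 increments; reduction = 42 × €48 = €2,016, leaving €480.
Low-Income Housing Credit: €247,500 meets or exceeds the €175,200 cutoff, so the credit is €0.
Renter's Relief Credit: €247,500 is at or below the €350,000 threshold, so the full €1,572 applies.
Total: €480 + €0 + €1,572 = €2,052.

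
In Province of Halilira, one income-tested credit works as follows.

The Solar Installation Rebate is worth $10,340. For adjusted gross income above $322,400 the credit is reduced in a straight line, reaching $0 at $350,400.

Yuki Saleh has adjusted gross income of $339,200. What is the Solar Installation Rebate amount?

Solar Installation Rebate: $339,200 is $16,800 into a $28,000 phase-out range, leaving 11,200/28,000 of the credit: $10,340 × 11,200/28,000 = $4,136.

$4,136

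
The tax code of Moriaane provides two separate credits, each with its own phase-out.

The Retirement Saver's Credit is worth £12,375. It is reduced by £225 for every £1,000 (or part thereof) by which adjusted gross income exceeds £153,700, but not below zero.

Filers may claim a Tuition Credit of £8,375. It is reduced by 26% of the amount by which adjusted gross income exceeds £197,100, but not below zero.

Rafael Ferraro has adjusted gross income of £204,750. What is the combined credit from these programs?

Retirement Saver's Credit: income exceeds £153,700 by £51,050, which is 52 full-or-partial £1,000 increments; reduction = 52 × £225 = £11,700, leaving £675.
Tuition Credit: 26% of the £7,650 excess over £197,100 is £1,989; credit = £8,375 − £1,989 = £6,386.
Total: £675 + £6,386 = £7,061.

£7,061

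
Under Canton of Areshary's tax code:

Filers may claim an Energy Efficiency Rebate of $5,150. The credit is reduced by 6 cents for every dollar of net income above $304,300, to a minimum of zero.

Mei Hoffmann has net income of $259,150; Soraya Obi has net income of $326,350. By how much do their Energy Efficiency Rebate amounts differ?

$1,323

Mei ($259,150): Energy Efficiency Rebate: $259,150 is at or below the $304,300 threshold, so the full $5,150 applies.
Soraya ($326,350): Energy Efficiency Rebate: 6% of the $22,050 excess over $304,300 is $1,323; credit = $5,150 − $1,323 = $3,827.
Difference: |$5,150 − $3,827| = $1,323.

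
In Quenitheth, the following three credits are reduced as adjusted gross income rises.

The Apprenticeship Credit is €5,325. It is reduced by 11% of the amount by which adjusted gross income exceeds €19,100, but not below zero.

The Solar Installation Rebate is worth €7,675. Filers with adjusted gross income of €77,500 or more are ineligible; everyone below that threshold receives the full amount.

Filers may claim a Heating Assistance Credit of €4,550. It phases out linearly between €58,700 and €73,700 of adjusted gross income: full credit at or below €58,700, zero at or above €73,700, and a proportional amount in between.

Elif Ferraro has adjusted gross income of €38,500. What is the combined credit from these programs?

€15,416

Apprenticeship Credit: 11% of the €19,400 excess over €19,100 is €2,134; credit = €5,325 − €2,134 = €3,191.
Solar Installation Rebate: €38,500 is below the €77,500 cutoff, so the full €7,675 applies.
Heating Assistance Credit: €38,500 is at or below the €58,700 threshold, so the full €4,550 applies.
Total: €3,191 + €7,675 + €4,550 = €15,416.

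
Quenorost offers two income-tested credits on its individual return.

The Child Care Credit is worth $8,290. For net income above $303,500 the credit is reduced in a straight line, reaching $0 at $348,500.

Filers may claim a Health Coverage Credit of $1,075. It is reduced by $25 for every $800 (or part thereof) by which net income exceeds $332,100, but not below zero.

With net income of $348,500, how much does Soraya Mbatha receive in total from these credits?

$550

Child Care Credit: $348,500 is at or above $348,500, so the credit is $0.
Health Coverage Credit: income exceeds $332,100 by $16,400, which is 21 full-or-partial $800 increments; reduction = 21 × $25 = $525, leaving $550.
Total: $0 + $550 = $550.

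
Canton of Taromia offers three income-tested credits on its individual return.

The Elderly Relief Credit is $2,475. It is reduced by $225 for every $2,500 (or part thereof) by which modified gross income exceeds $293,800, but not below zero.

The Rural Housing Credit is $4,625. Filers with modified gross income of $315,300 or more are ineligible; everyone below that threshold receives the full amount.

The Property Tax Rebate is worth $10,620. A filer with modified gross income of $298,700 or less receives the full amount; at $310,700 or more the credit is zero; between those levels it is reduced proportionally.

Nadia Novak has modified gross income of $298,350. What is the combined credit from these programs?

$17,270

Elderly Relief Credit: income exceeds $293,800 by $4,550, which is 2 full-or-partial $2,500 increments; reduction = 2 × $225 = $450, leaving $2,025.
Rural Housing Credit: $298,350 is below the $315,300 cutoff, so the full $4,625 applies.
Property Tax Rebate: $298,350 is at or below the $298,700 threshold, so the full $10,620 applies.
Total: $2,025 + $4,625 + $10,620 = $17,270.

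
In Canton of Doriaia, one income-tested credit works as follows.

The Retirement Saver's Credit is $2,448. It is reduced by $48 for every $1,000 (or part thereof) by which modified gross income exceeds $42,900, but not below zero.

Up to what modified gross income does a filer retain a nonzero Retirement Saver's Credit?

After 50 increments the reduction is 50 × $48 = $2,400, leaving $48; one more increment wipes it out. Increment 50 ends at excess 50 × $1,000 = $50,000, so the highest qualifying income is $42,900 + $50,000 = $92,900.

$92,900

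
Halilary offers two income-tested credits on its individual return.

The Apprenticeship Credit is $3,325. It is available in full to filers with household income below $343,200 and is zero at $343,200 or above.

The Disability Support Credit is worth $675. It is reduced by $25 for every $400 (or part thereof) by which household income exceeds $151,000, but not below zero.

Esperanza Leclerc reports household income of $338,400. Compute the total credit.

$3,325

Apprenticeship Credit: $338,400 is below the $343,200 cutoff, so the full $3,325 applies.
Disability Support Credit: income exceeds $151,000 by $187,400 → 469 increments × $25 = $11,725 ≥ base, so the credit is $0.
Total: $3,325 + $0 = $3,325.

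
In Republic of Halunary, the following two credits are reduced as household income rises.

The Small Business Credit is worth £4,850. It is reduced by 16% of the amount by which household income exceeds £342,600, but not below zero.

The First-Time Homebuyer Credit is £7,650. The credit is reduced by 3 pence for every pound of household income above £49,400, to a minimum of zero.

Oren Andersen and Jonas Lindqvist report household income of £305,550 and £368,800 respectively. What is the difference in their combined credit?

Oren (£305,550): Small Business Credit: £305,550 is at or below the £342,600 threshold, so the full £4,850 applies. First-Time Homebuyer Credit: 3% of the £256,150 excess over £49,400 is £7,684.50 ≥ base, so the credit is £0. total £4,850 + £0 = £4,850
Jonas (£368,800): Small Business Credit: 16% of the £26,200 excess over £342,600 is £4,192; credit = £4,850 − £4,192 = £658. First-Time Homebuyer Credit: 3% of the £319,400 excess over £49,400 is £9,582 ≥ base, so the credit is £0. total £658 + £0 = £658
Difference: |£4,850 − £658| = £4,192.

£4,192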